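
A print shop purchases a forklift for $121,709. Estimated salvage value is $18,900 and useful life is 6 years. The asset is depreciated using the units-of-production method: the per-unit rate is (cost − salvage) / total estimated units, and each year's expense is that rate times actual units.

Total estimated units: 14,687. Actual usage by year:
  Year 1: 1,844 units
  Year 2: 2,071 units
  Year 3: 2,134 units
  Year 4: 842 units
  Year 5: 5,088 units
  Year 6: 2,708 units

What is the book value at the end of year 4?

Depreciable base = $121,709 − $18,900 = $102,809.
Rate = $102,809 / 14,687 units = $7 per unit.
Year 1: 1,844 × $7 = $12,908. Book value $108,801.
Year 2: 2,071 × $7 = $14,497. Book value $94,304.
Year 3: 2,134 × $7 = $14,938. Book value $79,366.
Year 4: 842 × $7 = $5,894. Book value $73,472.

$73,472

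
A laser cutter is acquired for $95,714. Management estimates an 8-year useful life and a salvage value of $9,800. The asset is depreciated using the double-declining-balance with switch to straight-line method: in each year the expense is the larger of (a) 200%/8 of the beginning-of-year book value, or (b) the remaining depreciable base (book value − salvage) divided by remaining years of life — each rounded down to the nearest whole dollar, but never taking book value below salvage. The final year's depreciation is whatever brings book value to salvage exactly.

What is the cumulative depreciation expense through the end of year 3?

$55,334

Depreciable base = $95,714 − $9,800 = $85,914.
Year 1: DB = ⌊$95,714 × 200%/8⌋ = $23,928; SL = ⌊$85,914/8⌋ = $10,739 → take DB $23,928. Book value $71,786.
Year 2: DB = ⌊$71,786 × 200%/8⌋ = $17,946; SL = ⌊$61,986/7⌋ = $8,855 → take DB $17,946. Book value $53,840.
Year 3: DB = ⌊$53,840 × 200%/8⌋ = $13,460; SL = ⌊$44,040/6⌋ = $7,340 → take DB $13,460. Book value $40,380.
Accumulated through year 3 = $95,714 − $40,380 = $55,334.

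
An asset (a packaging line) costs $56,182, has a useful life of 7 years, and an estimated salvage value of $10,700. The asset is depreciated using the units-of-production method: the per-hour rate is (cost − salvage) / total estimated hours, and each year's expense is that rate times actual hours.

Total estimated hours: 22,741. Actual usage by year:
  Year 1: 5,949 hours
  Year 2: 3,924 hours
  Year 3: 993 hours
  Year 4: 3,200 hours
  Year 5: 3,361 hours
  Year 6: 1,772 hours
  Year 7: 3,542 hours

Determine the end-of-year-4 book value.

$28,050

Depreciable base = $56,182 − $10,700 = $45,482.
Rate = $45,482 / 22,741 hours = $2 per hour.
Year 1: 5,949 × $2 = $11,898. Book value $44,284.
Year 2: 3,924 × $2 = $7,848. Book value $36,436.
Year 3: 993 × $2 = $1,986. Book value $34,450.
Year 4: 3,200 × $2 = $6,400. Book value $28,050.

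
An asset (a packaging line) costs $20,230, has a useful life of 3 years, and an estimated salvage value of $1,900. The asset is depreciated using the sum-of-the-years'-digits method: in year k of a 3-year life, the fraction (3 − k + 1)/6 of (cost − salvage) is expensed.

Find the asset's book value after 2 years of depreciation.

Depreciable base = $20,230 − $1,900 = $18,330.
Sum of the years' digits = 3+2+1 = 6.
Year 1: $18,330 × 3/6 = $9,165. Book value $11,065.
Year 2: $18,330 × 2/6 = $6,110. Book value $4,955.

$4,955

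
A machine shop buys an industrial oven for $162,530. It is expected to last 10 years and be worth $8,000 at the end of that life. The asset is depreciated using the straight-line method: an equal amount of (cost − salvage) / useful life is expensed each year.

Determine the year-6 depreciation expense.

$15,453

Depreciable base = $162,530 − $8,000 = $154,530.
Annual expense = $154,530 / 10 = $15,453.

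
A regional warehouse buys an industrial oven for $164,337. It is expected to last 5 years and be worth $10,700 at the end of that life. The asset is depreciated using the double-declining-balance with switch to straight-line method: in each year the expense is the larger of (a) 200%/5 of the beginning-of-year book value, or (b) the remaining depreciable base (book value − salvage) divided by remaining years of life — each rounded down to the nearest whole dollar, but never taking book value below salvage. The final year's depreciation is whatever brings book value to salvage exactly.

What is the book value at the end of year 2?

$59,162

Depreciable base = $164,337 − $10,700 = $153,637.
Year 1: DB = ⌊$164,337 × 200%/5⌋ = $65,734; SL = ⌊$153,637/5⌋ = $30,727 → take DB $65,734. Book value $98,603.
Year 2: DB = ⌊$98,603 × 200%/5⌋ = $39,441; SL = ⌊$87,903/4⌋ = $21,975 → take DB $39,441. Book value $59,162.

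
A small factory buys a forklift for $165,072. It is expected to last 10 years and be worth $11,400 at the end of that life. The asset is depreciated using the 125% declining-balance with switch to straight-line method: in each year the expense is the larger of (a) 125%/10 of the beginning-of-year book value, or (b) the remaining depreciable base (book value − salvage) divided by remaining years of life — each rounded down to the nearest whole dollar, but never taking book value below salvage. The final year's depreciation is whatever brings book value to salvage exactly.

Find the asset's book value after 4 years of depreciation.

$96,417

Depreciable base = $165,072 − $11,400 = $153,672.
Year 1: DB = ⌊$165,072 × 125%/10⌋ = $20,634; SL = ⌊$153,672/10⌋ = $15,367 → take DB $20,634. Book value $144,438.
Year 2: DB = ⌊$144,438 × 125%/10⌋ = $18,054; SL = ⌊$133,038/9⌋ = $14,782 → take DB $18,054. Book value $126,384.
Year 3: DB = ⌊$126,384 × 125%/10⌋ = $15,798; SL = ⌊$114,984/8⌋ = $14,373 → take DB $15,798. Book value $110,586.
Year 4: DB = ⌊$110,586 × 125%/10⌋ = $13,823; SL = ⌊$99,186/7⌋ = $14,169 → take SL $14,169. Book value $96,417.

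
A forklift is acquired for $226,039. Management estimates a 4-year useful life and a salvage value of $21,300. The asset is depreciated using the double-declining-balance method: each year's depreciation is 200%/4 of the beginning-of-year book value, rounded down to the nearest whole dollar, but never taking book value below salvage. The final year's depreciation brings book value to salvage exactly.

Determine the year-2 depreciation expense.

$56,510

Depreciable base = $226,039 − $21,300 = $204,739.
Year 1: ⌊$226,039 × 200%/4⌋ = $113,019. Book value $113,020.
Year 2: ⌊$113,020 × 200%/4⌋ = $56,510. Book value $56,510.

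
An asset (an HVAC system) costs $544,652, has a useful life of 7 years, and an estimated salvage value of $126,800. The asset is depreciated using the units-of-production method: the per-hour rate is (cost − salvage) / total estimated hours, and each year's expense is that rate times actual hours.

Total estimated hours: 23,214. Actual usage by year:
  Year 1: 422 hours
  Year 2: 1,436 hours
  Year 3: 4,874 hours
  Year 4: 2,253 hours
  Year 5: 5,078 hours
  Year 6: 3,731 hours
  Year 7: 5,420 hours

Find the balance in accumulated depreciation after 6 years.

Depreciable base = $544,652 − $126,800 = $417,852.
Rate = $417,852 / 23,214 hours = $18 per hour.
Year 1: 422 × $18 = $7,596. Book value $537,056.
Year 2: 1,436 × $18 = $25,848. Book value $511,208.
Year 3: 4,874 × $18 = $87,732. Book value $423,476.
Year 4: 2,253 × $18 = $40,554. Book value $382,922.
Year 5: 5,078 × $18 = $91,404. Book value $291,518.
Year 6: 3,731 × $18 = $67,158. Book value $224,360.
Accumulated through year 6 = $544,652 − $224,360 = $320,292.

$320,292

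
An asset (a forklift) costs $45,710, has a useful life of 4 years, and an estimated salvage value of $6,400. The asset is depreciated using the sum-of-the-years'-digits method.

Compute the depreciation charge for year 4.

$3,931

Depreciable base = $45,710 − $6,400 = $39,310.
Sum of the years' digits = 4+3+2+1 = 10.
Year 1: $39,310 × 4/10 = $15,724. Book value $29,986.
Year 2: $39,310 × 3/10 = $11,793. Book value $18,193.
Year 3: $39,310 × 2/10 = $7,862. Book value $10,331.
Year 4: $39,310 × 1/10 = $3,931. Book value $6,400.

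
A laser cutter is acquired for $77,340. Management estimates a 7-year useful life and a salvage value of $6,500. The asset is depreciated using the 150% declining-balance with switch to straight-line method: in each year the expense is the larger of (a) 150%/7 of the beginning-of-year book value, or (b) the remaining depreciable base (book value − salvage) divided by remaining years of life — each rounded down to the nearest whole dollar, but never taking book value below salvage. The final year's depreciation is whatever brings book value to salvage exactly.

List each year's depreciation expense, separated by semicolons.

$16,572; $13,021; $10,231; $8,039; $7,659; $7,659; $7,659

Depreciable base = $77,340 − $6,500 = $70,840.
Year 1: DB = ⌊$77,340 × 150%/7⌋ = $16,572; SL = ⌊$70,840/7⌋ = $10,120 → take DB $16,572. Book value $60,768.
Year 2: DB = ⌊$60,768 × 150%/7⌋ = $13,021; SL = ⌊$54,268/6⌋ = $9,044 → take DB $13,021. Book value $47,747.
Year 3: DB = ⌊$47,747 × 150%/7⌋ = $10,231; SL = ⌊$41,247/5⌋ = $8,249 → take DB $10,231. Book value $37,516.
Year 4: DB = ⌊$37,516 × 150%/7⌋ = $8,039; SL = ⌊$31,016/4⌋ = $7,754 → take DB $8,039. Book value $29,477.
Year 5: DB = ⌊$29,477 × 150%/7⌋ = $6,316; SL = ⌊$22,977/3⌋ = $7,659 → take SL $7,659. Book value $21,818.
Year 6: DB = ⌊$21,818 × 150%/7⌋ = $4,675; SL = ⌊$15,318/2⌋ = $7,659 → take SL $7,659. Book value $14,159.
Year 7 (final): $14,159 − $6,500 = $7,659. Book value $6,500.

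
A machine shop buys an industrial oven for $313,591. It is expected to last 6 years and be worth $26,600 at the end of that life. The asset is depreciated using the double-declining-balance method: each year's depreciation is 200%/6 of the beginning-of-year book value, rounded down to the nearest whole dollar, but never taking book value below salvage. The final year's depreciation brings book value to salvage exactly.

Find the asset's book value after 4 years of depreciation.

Depreciable base = $313,591 − $26,600 = $286,991.
Year 1: ⌊$313,591 × 200%/6⌋ = $104,530. Book value $209,061.
Year 2: ⌊$209,061 × 200%/6⌋ = $69,687. Book value $139,374.
Year 3: ⌊$139,374 × 200%/6⌋ = $46,458. Book value $92,916.
Year 4: ⌊$92,916 × 200%/6⌋ = $30,972. Book value $61,944.

$61,944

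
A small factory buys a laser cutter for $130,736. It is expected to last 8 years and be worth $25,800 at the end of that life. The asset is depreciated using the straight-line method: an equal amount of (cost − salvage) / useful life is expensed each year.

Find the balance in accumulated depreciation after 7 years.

Depreciable base = $130,736 − $25,800 = $104,936.
Annual expense = $104,936 / 8 = $13,117.
End of year 1: book value $117,619.
End of year 2: book value $104,502.
End of year 3: book value $91,385.
End of year 4: book value $78,268.
End of year 5: book value $65,151.
End of year 6: book value $52,034.
End of year 7: book value $38,917.
Accumulated through year 7 = $130,736 − $38,917 = $91,819.

$91,819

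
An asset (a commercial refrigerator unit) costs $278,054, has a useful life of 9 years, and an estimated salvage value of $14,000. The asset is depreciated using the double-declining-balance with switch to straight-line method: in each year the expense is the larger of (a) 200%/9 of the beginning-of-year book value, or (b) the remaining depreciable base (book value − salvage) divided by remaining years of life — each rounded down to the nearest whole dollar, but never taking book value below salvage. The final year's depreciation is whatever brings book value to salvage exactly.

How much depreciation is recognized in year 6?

Depreciable base = $278,054 − $14,000 = $264,054.
Year 1: DB = ⌊$278,054 × 200%/9⌋ = $61,789; SL = ⌊$264,054/9⌋ = $29,339 → take DB $61,789. Book value $216,265.
Year 2: DB = ⌊$216,265 × 200%/9⌋ = $48,058; SL = ⌊$202,265/8⌋ = $25,283 → take DB $48,058. Book value $168,207.
Year 3: DB = ⌊$168,207 × 200%/9⌋ = $37,379; SL = ⌊$154,207/7⌋ = $22,029 → take DB $37,379. Book value $130,828.
Year 4: DB = ⌊$130,828 × 200%/9⌋ = $29,072; SL = ⌊$116,828/6⌋ = $19,471 → take DB $29,072. Book value $101,756.
Year 5: DB = ⌊$101,756 × 200%/9⌋ = $22,612; SL = ⌊$87,756/5⌋ = $17,551 → take DB $22,612. Book value $79,144.
Year 6: DB = ⌊$79,144 × 200%/9⌋ = $17,587; SL = ⌊$65,144/4⌋ = $16,286 → take DB $17,587. Book value $61,557.

$17,587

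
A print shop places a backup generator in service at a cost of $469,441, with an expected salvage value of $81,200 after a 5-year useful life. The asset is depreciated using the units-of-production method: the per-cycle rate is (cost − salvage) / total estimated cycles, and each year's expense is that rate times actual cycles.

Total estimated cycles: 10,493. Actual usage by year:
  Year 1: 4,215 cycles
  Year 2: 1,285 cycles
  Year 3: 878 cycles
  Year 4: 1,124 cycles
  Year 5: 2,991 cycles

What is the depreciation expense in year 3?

Depreciable base = $469,441 − $81,200 = $388,241.
Rate = $388,241 / 10,493 cycles = $37 per cycle.
Year 1: 4,215 × $37 = $155,955. Book value $313,486.
Year 2: 1,285 × $37 = $47,545. Book value $265,941.
Year 3: 878 × $37 = $32,486. Book value $233,455.

$32,486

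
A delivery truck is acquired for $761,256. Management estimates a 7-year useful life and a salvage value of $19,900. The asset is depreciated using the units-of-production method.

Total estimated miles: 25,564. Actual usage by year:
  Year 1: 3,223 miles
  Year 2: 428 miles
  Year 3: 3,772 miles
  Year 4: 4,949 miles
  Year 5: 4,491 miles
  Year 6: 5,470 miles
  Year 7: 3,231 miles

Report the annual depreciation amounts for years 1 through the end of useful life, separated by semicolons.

Depreciable base = $761,256 − $19,900 = $741,356.
Rate = $741,356 / 25,564 miles = $29 per mile.
Year 1: 3,223 × $29 = $93,467. Book value $667,789.
Year 2: 428 × $29 = $12,412. Book value $655,377.
Year 3: 3,772 × $29 = $109,388. Book value $545,989.
Year 4: 4,949 × $29 = $143,521. Book value $402,468.
Year 5: 4,491 × $29 = $130,239. Book value $272,229.
Year 6: 5,470 × $29 = $158,630. Book value $113,599.
Year 7: 3,231 × $29 = $93,699. Book value $19,900.

$93,467; $12,412; $109,388; $143,521; $130,239; $158,630; $93,699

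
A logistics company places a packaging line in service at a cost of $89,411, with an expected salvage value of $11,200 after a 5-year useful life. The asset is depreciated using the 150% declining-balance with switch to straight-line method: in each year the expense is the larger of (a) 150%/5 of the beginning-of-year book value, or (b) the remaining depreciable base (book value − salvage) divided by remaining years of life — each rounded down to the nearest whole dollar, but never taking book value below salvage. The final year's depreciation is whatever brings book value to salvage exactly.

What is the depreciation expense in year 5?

Depreciable base = $89,411 − $11,200 = $78,211.
Year 1: DB = ⌊$89,411 × 150%/5⌋ = $26,823; SL = ⌊$78,211/5⌋ = $15,642 → take DB $26,823. Book value $62,588.
Year 2: DB = ⌊$62,588 × 150%/5⌋ = $18,776; SL = ⌊$51,388/4⌋ = $12,847 → take DB $18,776. Book value $43,812.
Year 3: DB = ⌊$43,812 × 150%/5⌋ = $13,143; SL = ⌊$32,612/3⌋ = $10,870 → take DB $13,143. Book value $30,669.
Year 4: DB = ⌊$30,669 × 150%/5⌋ = $9,200; SL = ⌊$19,469/2⌋ = $9,734 → take SL $9,734. Book value $20,935.
Year 5 (final): $20,935 − $11,200 = $9,735. Book value $11,200.

$9,735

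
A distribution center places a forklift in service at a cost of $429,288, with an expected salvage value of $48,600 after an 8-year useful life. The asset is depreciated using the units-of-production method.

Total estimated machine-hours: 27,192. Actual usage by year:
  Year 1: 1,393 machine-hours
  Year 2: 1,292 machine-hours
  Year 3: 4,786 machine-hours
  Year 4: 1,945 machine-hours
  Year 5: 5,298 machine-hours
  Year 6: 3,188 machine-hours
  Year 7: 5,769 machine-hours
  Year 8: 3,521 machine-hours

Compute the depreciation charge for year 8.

$49,294

Depreciable base = $429,288 − $48,600 = $380,688.
Rate = $380,688 / 27,192 machine-hours = $14 per machine-hour.
Year 1: 1,393 × $14 = $19,502. Book value $409,786.
Year 2: 1,292 × $14 = $18,088. Book value $391,698.
Year 3: 4,786 × $14 = $67,004. Book value $324,694.
Year 4: 1,945 × $14 = $27,230. Book value $297,464.
Year 5: 5,298 × $14 = $74,172. Book value $223,292.
Year 6: 3,188 × $14 = $44,632. Book value $178,660.
Year 7: 5,769 × $14 = $80,766. Book value $97,894.
Year 8: 3,521 × $14 = $49,294. Book value $48,600.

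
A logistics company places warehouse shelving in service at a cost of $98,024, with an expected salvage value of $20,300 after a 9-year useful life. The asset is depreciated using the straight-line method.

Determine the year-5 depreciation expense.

Depreciable base = $98,024 − $20,300 = $77,724.
Annual expense = $77,724 / 9 = $8,636.

$8,636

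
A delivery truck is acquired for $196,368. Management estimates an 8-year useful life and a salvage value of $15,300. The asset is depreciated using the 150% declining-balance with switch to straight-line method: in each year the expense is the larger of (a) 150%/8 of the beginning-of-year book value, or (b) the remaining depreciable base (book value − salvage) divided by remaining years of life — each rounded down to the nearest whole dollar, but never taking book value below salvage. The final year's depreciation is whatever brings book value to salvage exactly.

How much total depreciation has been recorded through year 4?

$110,789

Depreciable base = $196,368 − $15,300 = $181,068.
Year 1: DB = ⌊$196,368 × 150%/8⌋ = $36,819; SL = ⌊$181,068/8⌋ = $22,633 → take DB $36,819. Book value $159,549.
Year 2: DB = ⌊$159,549 × 150%/8⌋ = $29,915; SL = ⌊$144,249/7⌋ = $20,607 → take DB $29,915. Book value $129,634.
Year 3: DB = ⌊$129,634 × 150%/8⌋ = $24,306; SL = ⌊$114,334/6⌋ = $19,055 → take DB $24,306. Book value $105,328.
Year 4: DB = ⌊$105,328 × 150%/8⌋ = $19,749; SL = ⌊$90,028/5⌋ = $18,005 → take DB $19,749. Book value $85,579.
Accumulated through year 4 = $196,368 − $85,579 = $110,789.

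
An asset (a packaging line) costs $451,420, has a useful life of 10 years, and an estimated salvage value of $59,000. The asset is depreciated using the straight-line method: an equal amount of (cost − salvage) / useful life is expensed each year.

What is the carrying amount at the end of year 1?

Depreciable base = $451,420 − $59,000 = $392,420.
Annual expense = $392,420 / 10 = $39,242.
End of year 1: book value $412,178.

$412,178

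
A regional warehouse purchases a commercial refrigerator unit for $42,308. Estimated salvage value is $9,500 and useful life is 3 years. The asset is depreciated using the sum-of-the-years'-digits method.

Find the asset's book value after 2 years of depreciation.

Depreciable base = $42,308 − $9,500 = $32,808.
Sum of the years' digits = 3+2+1 = 6.
Year 1: $32,808 × 3/6 = $16,404. Book value $25,904.
Year 2: $32,808 × 2/6 = $10,936. Book value $14,968.

$14,968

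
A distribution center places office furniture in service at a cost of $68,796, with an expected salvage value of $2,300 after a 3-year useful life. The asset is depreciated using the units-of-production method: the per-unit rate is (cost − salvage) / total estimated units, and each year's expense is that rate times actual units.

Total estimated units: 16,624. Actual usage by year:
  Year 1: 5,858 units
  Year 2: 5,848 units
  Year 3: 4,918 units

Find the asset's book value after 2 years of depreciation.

Depreciable base = $68,796 − $2,300 = $66,496.
Rate = $66,496 / 16,624 units = $4 per unit.
Year 1: 5,858 × $4 = $23,432. Book value $45,364.
Year 2: 5,848 × $4 = $23,392. Book value $21,972.

$21,972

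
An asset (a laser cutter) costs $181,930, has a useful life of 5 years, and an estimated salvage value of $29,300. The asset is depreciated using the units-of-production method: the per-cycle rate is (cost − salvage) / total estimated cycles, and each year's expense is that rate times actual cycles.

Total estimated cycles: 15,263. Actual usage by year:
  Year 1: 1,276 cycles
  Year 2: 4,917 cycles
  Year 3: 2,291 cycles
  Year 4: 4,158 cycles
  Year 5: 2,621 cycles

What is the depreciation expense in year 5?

$26,210

Depreciable base = $181,930 − $29,300 = $152,630.
Rate = $152,630 / 15,263 cycles = $10 per cycle.
Year 1: 1,276 × $10 = $12,760. Book value $169,170.
Year 2: 4,917 × $10 = $49,170. Book value $120,000.
Year 3: 2,291 × $10 = $22,910. Book value $97,090.
Year 4: 4,158 × $10 = $41,580. Book value $55,510.
Year 5: 2,621 × $10 = $26,210. Book value $29,300.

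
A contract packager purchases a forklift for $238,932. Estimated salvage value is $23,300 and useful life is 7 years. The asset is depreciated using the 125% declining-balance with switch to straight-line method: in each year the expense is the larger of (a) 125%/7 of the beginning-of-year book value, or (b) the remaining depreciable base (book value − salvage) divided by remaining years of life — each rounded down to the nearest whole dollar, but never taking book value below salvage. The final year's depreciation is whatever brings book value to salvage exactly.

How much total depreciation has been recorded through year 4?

$133,784

Depreciable base = $238,932 − $23,300 = $215,632.
Year 1: DB = ⌊$238,932 × 125%/7⌋ = $42,666; SL = ⌊$215,632/7⌋ = $30,804 → take DB $42,666. Book value $196,266.
Year 2: DB = ⌊$196,266 × 125%/7⌋ = $35,047; SL = ⌊$172,966/6⌋ = $28,827 → take DB $35,047. Book value $161,219.
Year 3: DB = ⌊$161,219 × 125%/7⌋ = $28,789; SL = ⌊$137,919/5⌋ = $27,583 → take DB $28,789. Book value $132,430.
Year 4: DB = ⌊$132,430 × 125%/7⌋ = $23,648; SL = ⌊$109,130/4⌋ = $27,282 → take SL $27,282. Book value $105,148.
Accumulated through year 4 = $238,932 − $105,148 = $133,784.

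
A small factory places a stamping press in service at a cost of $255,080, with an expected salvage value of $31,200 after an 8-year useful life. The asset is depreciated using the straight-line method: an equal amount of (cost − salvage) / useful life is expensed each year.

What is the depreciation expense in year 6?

$27,985

Depreciable base = $255,080 − $31,200 = $223,880.
Annual expense = $223,880 / 8 = $27,985.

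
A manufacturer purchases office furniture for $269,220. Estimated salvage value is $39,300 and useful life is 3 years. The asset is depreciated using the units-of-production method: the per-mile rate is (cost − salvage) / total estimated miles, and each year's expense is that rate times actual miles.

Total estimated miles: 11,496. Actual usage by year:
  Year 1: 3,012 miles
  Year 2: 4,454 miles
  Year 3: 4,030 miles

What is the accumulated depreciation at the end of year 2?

$149,320

Depreciable base = $269,220 − $39,300 = $229,920.
Rate = $229,920 / 11,496 miles = $20 per mile.
Year 1: 3,012 × $20 = $60,240. Book value $208,980.
Year 2: 4,454 × $20 = $89,080. Book value $119,900.
Accumulated through year 2 = $269,220 − $119,900 = $149,320.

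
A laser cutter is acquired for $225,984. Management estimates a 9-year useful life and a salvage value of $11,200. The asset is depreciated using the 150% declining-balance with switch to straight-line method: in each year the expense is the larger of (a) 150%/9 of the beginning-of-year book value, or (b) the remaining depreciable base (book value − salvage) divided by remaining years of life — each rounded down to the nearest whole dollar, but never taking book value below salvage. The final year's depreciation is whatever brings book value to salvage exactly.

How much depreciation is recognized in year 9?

Depreciable base = $225,984 − $11,200 = $214,784.
Year 1: DB = ⌊$225,984 × 150%/9⌋ = $37,664; SL = ⌊$214,784/9⌋ = $23,864 → take DB $37,664. Book value $188,320.
Year 2: DB = ⌊$188,320 × 150%/9⌋ = $31,386; SL = ⌊$177,120/8⌋ = $22,140 → take DB $31,386. Book value $156,934.
Year 3: DB = ⌊$156,934 × 150%/9⌋ = $26,155; SL = ⌊$145,734/7⌋ = $20,819 → take DB $26,155. Book value $130,779.
Year 4: DB = ⌊$130,779 × 150%/9⌋ = $21,796; SL = ⌊$119,579/6⌋ = $19,929 → take DB $21,796. Book value $108,983.
Year 5: DB = ⌊$108,983 × 150%/9⌋ = $18,163; SL = ⌊$97,783/5⌋ = $19,556 → take SL $19,556. Book value $89,427.
Year 6: DB = ⌊$89,427 × 150%/9⌋ = $14,904; SL = ⌊$78,227/4⌋ = $19,556 → take SL $19,556. Book value $69,871.
Year 7: DB = ⌊$69,871 × 150%/9⌋ = $11,645; SL = ⌊$58,671/3⌋ = $19,557 → take SL $19,557. Book value $50,314.
Year 8: DB = ⌊$50,314 × 150%/9⌋ = $8,385; SL = ⌊$39,114/2⌋ = $19,557 → take SL $19,557. Book value $30,757.
Year 9 (final): $30,757 − $11,200 = $19,557. Book value $11,200.

$19,557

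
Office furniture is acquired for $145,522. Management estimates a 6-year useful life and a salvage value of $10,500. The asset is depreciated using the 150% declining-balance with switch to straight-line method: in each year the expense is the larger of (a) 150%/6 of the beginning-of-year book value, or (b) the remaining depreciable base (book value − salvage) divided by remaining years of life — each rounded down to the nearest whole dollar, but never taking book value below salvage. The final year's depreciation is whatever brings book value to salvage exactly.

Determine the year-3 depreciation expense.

Depreciable base = $145,522 − $10,500 = $135,022.
Year 1: DB = ⌊$145,522 × 150%/6⌋ = $36,380; SL = ⌊$135,022/6⌋ = $22,503 → take DB $36,380. Book value $109,142.
Year 2: DB = ⌊$109,142 × 150%/6⌋ = $27,285; SL = ⌊$98,642/5⌋ = $19,728 → take DB $27,285. Book value $81,857.
Year 3: DB = ⌊$81,857 × 150%/6⌋ = $20,464; SL = ⌊$71,357/4⌋ = $17,839 → take DB $20,464. Book value $61,393.

$20,464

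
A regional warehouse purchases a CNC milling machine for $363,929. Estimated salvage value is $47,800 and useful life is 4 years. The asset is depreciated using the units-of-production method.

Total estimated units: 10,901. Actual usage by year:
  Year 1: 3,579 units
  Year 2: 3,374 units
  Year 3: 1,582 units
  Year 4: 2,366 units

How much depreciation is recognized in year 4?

$68,614

Depreciable base = $363,929 − $47,800 = $316,129.
Rate = $316,129 / 10,901 units = $29 per unit.
Year 1: 3,579 × $29 = $103,791. Book value $260,138.
Year 2: 3,374 × $29 = $97,846. Book value $162,292.
Year 3: 1,582 × $29 = $45,878. Book value $116,414.
Year 4: 2,366 × $29 = $68,614. Book value $47,800.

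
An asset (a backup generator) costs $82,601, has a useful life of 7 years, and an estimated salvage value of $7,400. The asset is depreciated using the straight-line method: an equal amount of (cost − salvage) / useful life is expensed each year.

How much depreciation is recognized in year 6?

$10,743

Depreciable base = $82,601 − $7,400 = $75,201.
Annual expense = $75,201 / 7 = $10,743.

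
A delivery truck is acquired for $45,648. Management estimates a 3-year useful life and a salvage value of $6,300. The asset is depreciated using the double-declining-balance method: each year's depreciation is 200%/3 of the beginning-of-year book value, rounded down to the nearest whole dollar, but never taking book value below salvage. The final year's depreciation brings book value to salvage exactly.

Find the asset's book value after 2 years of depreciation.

$6,300

Depreciable base = $45,648 − $6,300 = $39,348.
Year 1: ⌊$45,648 × 200%/3⌋ = $30,432. Book value $15,216.
Year 2: ⌊$15,216 × 200%/3⌋ = $10,144, capped at $8,916. Book value $6,300.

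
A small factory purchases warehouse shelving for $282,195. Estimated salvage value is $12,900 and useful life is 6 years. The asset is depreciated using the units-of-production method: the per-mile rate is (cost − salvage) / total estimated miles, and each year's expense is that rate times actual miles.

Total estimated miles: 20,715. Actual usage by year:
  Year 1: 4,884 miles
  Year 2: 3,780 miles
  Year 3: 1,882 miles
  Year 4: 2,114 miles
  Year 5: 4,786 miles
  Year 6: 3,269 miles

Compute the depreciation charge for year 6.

Depreciable base = $282,195 − $12,900 = $269,295.
Rate = $269,295 / 20,715 miles = $13 per mile.
Year 1: 4,884 × $13 = $63,492. Book value $218,703.
Year 2: 3,780 × $13 = $49,140. Book value $169,563.
Year 3: 1,882 × $13 = $24,466. Book value $145,097.
Year 4: 2,114 × $13 = $27,482. Book value $117,615.
Year 5: 4,786 × $13 = $62,218. Book value $55,397.
Year 6: 3,269 × $13 = $42,497. Book value $12,900.

$42,497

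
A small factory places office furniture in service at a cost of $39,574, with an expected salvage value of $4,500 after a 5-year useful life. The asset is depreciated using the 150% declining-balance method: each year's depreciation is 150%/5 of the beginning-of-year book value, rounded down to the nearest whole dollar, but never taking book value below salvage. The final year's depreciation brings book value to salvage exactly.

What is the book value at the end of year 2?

Depreciable base = $39,574 − $4,500 = $35,074.
Year 1: ⌊$39,574 × 150%/5⌋ = $11,872. Book value $27,702.
Year 2: ⌊$27,702 × 150%/5⌋ = $8,310. Book value $19,392.

$19,392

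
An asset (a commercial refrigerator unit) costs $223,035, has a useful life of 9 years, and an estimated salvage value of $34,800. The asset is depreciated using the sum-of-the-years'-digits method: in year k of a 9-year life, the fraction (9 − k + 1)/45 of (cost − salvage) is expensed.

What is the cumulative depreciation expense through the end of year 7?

$175,686

Depreciable base = $223,035 − $34,800 = $188,235.
Sum of the years' digits = 9+8+7+6+5+4+3+2+1 = 45.
Year 1: $188,235 × 9/45 = $37,647. Book value $185,388.
Year 2: $188,235 × 8/45 = $33,464. Book value $151,924.
Year 3: $188,235 × 7/45 = $29,281. Book value $122,643.
Year 4: $188,235 × 6/45 = $25,098. Book value $97,545.
Year 5: $188,235 × 5/45 = $20,915. Book value $76,630.
Year 6: $188,235 × 4/45 = $16,732. Book value $59,898.
Year 7: $188,235 × 3/45 = $12,549. Book value $47,349.
Accumulated through year 7 = $223,035 − $47,349 = $175,686.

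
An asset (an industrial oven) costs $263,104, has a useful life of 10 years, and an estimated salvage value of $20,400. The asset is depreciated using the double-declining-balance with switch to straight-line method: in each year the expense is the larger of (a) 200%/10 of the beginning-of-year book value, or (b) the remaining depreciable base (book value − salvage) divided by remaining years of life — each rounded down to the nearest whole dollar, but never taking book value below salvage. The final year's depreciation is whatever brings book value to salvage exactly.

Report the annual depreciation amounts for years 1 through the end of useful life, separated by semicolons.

Depreciable base = $263,104 − $20,400 = $242,704.
Year 1: DB = ⌊$263,104 × 200%/10⌋ = $52,620; SL = ⌊$242,704/10⌋ = $24,270 → take DB $52,620. Book value $210,484.
Year 2: DB = ⌊$210,484 × 200%/10⌋ = $42,096; SL = ⌊$190,084/9⌋ = $21,120 → take DB $42,096. Book value $168,388.
Year 3: DB = ⌊$168,388 × 200%/10⌋ = $33,677; SL = ⌊$147,988/8⌋ = $18,498 → take DB $33,677. Book value $134,711.
Year 4: DB = ⌊$134,711 × 200%/10⌋ = $26,942; SL = ⌊$114,311/7⌋ = $16,330 → take DB $26,942. Book value $107,769.
Year 5: DB = ⌊$107,769 × 200%/10⌋ = $21,553; SL = ⌊$87,369/6⌋ = $14,561 → take DB $21,553. Book value $86,216.
Year 6: DB = ⌊$86,216 × 200%/10⌋ = $17,243; SL = ⌊$65,816/5⌋ = $13,163 → take DB $17,243. Book value $68,973.
Year 7: DB = ⌊$68,973 × 200%/10⌋ = $13,794; SL = ⌊$48,573/4⌋ = $12,143 → take DB $13,794. Book value $55,179.
Year 8: DB = ⌊$55,179 × 200%/10⌋ = $11,035; SL = ⌊$34,779/3⌋ = $11,593 → take SL $11,593. Book value $43,586.
Year 9: DB = ⌊$43,586 × 200%/10⌋ = $8,717; SL = ⌊$23,186/2⌋ = $11,593 → take SL $11,593. Book value $31,993.
Year 10 (final): $31,993 − $20,400 = $11,593. Book value $20,400.

$52,620; $42,096; $33,677; $26,942; $21,553; $17,243; $13,794; $11,593; $11,593; $11,593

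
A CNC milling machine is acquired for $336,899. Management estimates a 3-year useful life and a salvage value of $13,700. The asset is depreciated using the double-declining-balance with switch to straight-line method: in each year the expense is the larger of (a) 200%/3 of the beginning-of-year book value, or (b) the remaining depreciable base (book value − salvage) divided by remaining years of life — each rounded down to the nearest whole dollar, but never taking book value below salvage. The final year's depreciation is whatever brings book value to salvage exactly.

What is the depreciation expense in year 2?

$74,866

Depreciable base = $336,899 − $13,700 = $323,199.
Year 1: DB = ⌊$336,899 × 200%/3⌋ = $224,599; SL = ⌊$323,199/3⌋ = $107,733 → take DB $224,599. Book value $112,300.
Year 2: DB = ⌊$112,300 × 200%/3⌋ = $74,866; SL = ⌊$98,600/2⌋ = $49,300 → take DB $74,866. Book value $37,434.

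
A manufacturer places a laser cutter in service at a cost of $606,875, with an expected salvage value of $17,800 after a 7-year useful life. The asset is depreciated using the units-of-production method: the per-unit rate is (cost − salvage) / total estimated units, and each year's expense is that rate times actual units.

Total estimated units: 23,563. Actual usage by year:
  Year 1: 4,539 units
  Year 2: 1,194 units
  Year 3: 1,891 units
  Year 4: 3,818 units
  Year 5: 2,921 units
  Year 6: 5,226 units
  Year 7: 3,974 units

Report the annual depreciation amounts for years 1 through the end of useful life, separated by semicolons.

Depreciable base = $606,875 − $17,800 = $589,075.
Rate = $589,075 / 23,563 units = $25 per unit.
Year 1: 4,539 × $25 = $113,475. Book value $493,400.
Year 2: 1,194 × $25 = $29,850. Book value $463,550.
Year 3: 1,891 × $25 = $47,275. Book value $416,275.
Year 4: 3,818 × $25 = $95,450. Book value $320,825.
Year 5: 2,921 × $25 = $73,025. Book value $247,800.
Year 6: 5,226 × $25 = $130,650. Book value $117,150.
Year 7: 3,974 × $25 = $99,350. Book value $17,800.

$113,475; $29,850; $47,275; $95,450; $73,025; $130,650; $99,350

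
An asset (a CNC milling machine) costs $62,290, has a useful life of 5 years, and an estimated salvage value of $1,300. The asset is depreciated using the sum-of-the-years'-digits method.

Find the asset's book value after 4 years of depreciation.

$5,366

Depreciable base = $62,290 − $1,300 = $60,990.
Sum of the years' digits = 5+4+3+2+1 = 15.
Year 1: $60,990 × 5/15 = $20,330. Book value $41,960.
Year 2: $60,990 × 4/15 = $16,264. Book value $25,696.
Year 3: $60,990 × 3/15 = $12,198. Book value $13,498.
Year 4: $60,990 × 2/15 = $8,132. Book value $5,366.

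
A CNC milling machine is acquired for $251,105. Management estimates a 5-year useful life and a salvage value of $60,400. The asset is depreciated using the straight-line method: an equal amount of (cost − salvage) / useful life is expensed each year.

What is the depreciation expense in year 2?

$38,141

Depreciable base = $251,105 − $60,400 = $190,705.
Annual expense = $190,705 / 5 = $38,141.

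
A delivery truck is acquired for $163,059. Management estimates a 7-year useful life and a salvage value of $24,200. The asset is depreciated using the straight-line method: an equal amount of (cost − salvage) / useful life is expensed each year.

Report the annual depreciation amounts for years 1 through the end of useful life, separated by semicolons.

Depreciable base = $163,059 − $24,200 = $138,859.
Annual expense = $138,859 / 7 = $19,837.
End of year 1: book value $143,222.
End of year 2: book value $123,385.
End of year 3: book value $103,548.
End of year 4: book value $83,711.
End of year 5: book value $63,874.
End of year 6: book value $44,037.
End of year 7: book value $24,200.

$19,837; $19,837; $19,837; $19,837; $19,837; $19,837; $19,837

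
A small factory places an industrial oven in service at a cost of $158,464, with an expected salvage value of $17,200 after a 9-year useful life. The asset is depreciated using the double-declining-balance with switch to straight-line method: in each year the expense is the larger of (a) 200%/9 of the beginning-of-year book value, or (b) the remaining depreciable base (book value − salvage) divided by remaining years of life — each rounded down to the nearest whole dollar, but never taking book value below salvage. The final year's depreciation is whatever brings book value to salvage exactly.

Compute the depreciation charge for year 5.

Depreciable base = $158,464 − $17,200 = $141,264.
Year 1: DB = ⌊$158,464 × 200%/9⌋ = $35,214; SL = ⌊$141,264/9⌋ = $15,696 → take DB $35,214. Book value $123,250.
Year 2: DB = ⌊$123,250 × 200%/9⌋ = $27,388; SL = ⌊$106,050/8⌋ = $13,256 → take DB $27,388. Book value $95,862.
Year 3: DB = ⌊$95,862 × 200%/9⌋ = $21,302; SL = ⌊$78,662/7⌋ = $11,237 → take DB $21,302. Book value $74,560.
Year 4: DB = ⌊$74,560 × 200%/9⌋ = $16,568; SL = ⌊$57,360/6⌋ = $9,560 → take DB $16,568. Book value $57,992.
Year 5: DB = ⌊$57,992 × 200%/9⌋ = $12,887; SL = ⌊$40,792/5⌋ = $8,158 → take DB $12,887. Book value $45,105.

$12,887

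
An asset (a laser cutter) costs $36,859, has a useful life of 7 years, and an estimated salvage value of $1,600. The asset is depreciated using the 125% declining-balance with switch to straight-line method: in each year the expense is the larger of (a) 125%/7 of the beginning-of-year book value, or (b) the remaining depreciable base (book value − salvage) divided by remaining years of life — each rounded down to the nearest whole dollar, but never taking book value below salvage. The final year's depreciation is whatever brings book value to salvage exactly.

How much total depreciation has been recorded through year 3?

$16,641

Depreciable base = $36,859 − $1,600 = $35,259.
Year 1: DB = ⌊$36,859 × 125%/7⌋ = $6,581; SL = ⌊$35,259/7⌋ = $5,037 → take DB $6,581. Book value $30,278.
Year 2: DB = ⌊$30,278 × 125%/7⌋ = $5,406; SL = ⌊$28,678/6⌋ = $4,779 → take DB $5,406. Book value $24,872.
Year 3: DB = ⌊$24,872 × 125%/7⌋ = $4,441; SL = ⌊$23,272/5⌋ = $4,654 → take SL $4,654. Book value $20,218.
Accumulated through year 3 = $36,859 − $20,218 = $16,641.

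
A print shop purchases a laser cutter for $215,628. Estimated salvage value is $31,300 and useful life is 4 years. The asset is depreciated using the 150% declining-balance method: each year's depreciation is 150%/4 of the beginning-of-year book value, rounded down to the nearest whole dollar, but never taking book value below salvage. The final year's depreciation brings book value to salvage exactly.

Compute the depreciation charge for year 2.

Depreciable base = $215,628 − $31,300 = $184,328.
Year 1: ⌊$215,628 × 150%/4⌋ = $80,860. Book value $134,768.
Year 2: ⌊$134,768 × 150%/4⌋ = $50,538. Book value $84,230.

$50,538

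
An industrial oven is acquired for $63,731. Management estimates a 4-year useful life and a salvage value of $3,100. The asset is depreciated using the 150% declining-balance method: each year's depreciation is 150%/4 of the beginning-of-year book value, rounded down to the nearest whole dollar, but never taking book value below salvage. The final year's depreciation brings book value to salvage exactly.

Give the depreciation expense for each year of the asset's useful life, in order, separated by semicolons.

$23,899; $14,937; $9,335; $12,460

Depreciable base = $63,731 − $3,100 = $60,631.
Year 1: ⌊$63,731 × 150%/4⌋ = $23,899. Book value $39,832.
Year 2: ⌊$39,832 × 150%/4⌋ = $14,937. Book value $24,895.
Year 3: ⌊$24,895 × 150%/4⌋ = $9,335. Book value $15,560.
Year 4 (final): $15,560 − $3,100 = $12,460. Book value $3,100.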